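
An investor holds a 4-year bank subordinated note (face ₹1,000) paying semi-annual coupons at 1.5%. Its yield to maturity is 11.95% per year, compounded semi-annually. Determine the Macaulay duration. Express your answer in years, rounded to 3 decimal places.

3.869 years

Periodic yield y = 0.05975. Discount each cash flow and weight by its period:
  t   CF        PV=CF/(1+0.05975)^t    t·PV
  1         7.50         7.0771         7.0771
  2         7.50         6.6781        13.3562
  3         7.50         6.3016        18.9048
  4         7.50         5.9463        23.7852
  5         7.50         5.6110        28.0552
  6         7.50         5.2947        31.7682
  7         7.50         4.9962        34.9732
  8     1,007.50       633.3119     5,066.4953
  Σ                    675.2170     5,224.4153
Price P = Σ PV = 675.2170.
Macaulay duration = Σ(t·PV) / P = 5,224.4153 / 675.2170 = 7.73739 half-year periods.
In years: 7.73739 / 2 = 3.86869 years.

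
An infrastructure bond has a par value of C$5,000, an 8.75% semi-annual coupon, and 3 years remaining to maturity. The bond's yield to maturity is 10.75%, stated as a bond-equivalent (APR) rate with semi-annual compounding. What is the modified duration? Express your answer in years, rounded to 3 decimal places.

2.556 years

Periodic yield y = 0.05375. First find Macaulay duration:
  t   CF        PV=CF/(1+0.05375)^t    t·PV
  1       218.75       207.5919       207.5919
  2       218.75       197.0030       394.0060
  3       218.75       186.9542       560.8627
  4       218.75       177.4180       709.6721
  5       218.75       168.3682       841.8411
  6     5,218.75     3,811.8953    22,871.3720
  Σ                  4,749.2308    25,585.3458
P = 4,749.2308; Macaulay duration = 25,585.3458 / 4,749.2308 = 5.38726 half-year periods = 2.69363 years.
Modified duration = D_Mac / (1 + y) = 2.69363 / 1.05375 = 2.55623 years.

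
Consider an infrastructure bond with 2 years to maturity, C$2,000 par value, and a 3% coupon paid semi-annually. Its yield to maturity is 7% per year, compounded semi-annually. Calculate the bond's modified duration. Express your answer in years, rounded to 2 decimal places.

1.89 years

Periodic yield y = 0.035. First find Macaulay duration:
  t   CF        PV=CF/(1+0.035)^t    t·PV
  1        30.00        28.9855        28.9855
  2        30.00        28.0053        56.0106
  3        30.00        27.0583        81.1748
  4     2,030.00     1,769.0277     7,076.1109
  Σ                  1,853.0768     7,242.2819
P = 1,853.0768; Macaulay duration = 7,242.2819 / 1,853.0768 = 3.90825 half-year periods = 1.95412 years.
Modified duration = D_Mac / (1 + y) = 1.95412 / 1.035 = 1.88804 years.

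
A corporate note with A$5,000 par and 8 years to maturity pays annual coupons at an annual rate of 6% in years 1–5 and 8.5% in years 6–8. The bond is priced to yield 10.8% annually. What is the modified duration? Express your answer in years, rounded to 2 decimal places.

5.74 years

Periodic yield y = 0.108. First find Macaulay duration:
  t   CF        PV=CF/(1+0.108)^t    t·PV
  1       300.00       270.7581       270.7581
  2       300.00       244.3665       488.7331
  3       300.00       220.5474       661.6422
  4       300.00       199.0500       796.2001
  5       300.00       179.6480       898.2401
  6       425.00       229.6944     1,378.1663
  7       425.00       207.3054     1,451.1378
  8     5,425.00     2,388.2603    19,106.0824
  Σ                  3,939.6302    25,050.9601
P = 3,939.6302; Macaulay duration = 25,050.9601 / 3,939.6302 = 6.35871 years.
Modified duration = D_Mac / (1 + y) = 6.35871 / 1.108 = 5.73891 years.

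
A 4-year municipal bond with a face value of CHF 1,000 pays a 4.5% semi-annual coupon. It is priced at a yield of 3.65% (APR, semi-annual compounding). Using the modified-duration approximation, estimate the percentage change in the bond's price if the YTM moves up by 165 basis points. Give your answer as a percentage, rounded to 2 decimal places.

-6.01%

Periodic yield y = 0.01825. Modified duration first:
  t   CF        PV=CF/(1+0.01825)^t    t·PV
  1        22.50        22.0967        22.0967
  2        22.50        21.7007        43.4014
  3        22.50        21.3118        63.9353
  4        22.50        20.9298        83.7192
  5        22.50        20.5547       102.7733
  6        22.50        20.1863       121.1176
  7        22.50        19.8245       138.7713
  8     1,022.50       884.7651     7,078.1205
  Σ                  1,031.3694     7,653.9353
P = 1,031.3694; D_Mac = 7.42114 half-year periods = 3.71057 yrs; D_mod = 3.71057/(1+0.01825) = 3.64406 yrs.
ΔP/P ≈ -D_mod · Δy = -3.64406 × (+0.0165) = -0.060127 = -6.0127%.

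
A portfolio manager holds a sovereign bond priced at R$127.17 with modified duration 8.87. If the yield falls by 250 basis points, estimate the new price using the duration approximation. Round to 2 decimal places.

Duration approximation: ΔP/P ≈ -D_mod · Δy = -8.87 × (-0.025) = +0.221750.
New price ≈ 127.17 × (1 + 0.221750) = 155.3699475.

R$155.37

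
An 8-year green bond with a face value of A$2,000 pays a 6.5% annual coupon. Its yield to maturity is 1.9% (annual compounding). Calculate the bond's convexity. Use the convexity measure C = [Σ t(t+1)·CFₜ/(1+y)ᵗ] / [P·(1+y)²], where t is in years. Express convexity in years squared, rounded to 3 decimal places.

With y = 0.019:
  t   CF        PV=CF/(1+0.019)^t    t·PV        t(t+1)·PV
  1       130.00       127.5761       127.5761         255.1521
  2       130.00       125.1973       250.3946         751.1838
  3       130.00       122.8629       368.5887       1,474.3549
  4       130.00       120.5720       482.2882       2,411.4408
  5       130.00       118.3239       591.6194       3,549.7166
  6       130.00       116.1177       696.7059       4,876.9414
  7       130.00       113.9526       797.6679       6,381.3430
  8     2,130.00     1,832.2559    14,658.0473     131,922.4256
  Σ                  2,676.8583    17,972.8881     151,622.5584
P = 2,676.8583.
Convexity = Σ t(t+1)·PV / [P·(1+y)²] = 151,622.5584 / (2,676.8583 × 1.038361) = 54.54941.

54.549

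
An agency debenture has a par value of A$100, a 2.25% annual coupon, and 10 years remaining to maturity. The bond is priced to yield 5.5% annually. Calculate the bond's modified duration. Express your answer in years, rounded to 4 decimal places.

8.4270 years

Periodic yield y = 0.055. First find Macaulay duration:
  t   CF        PV=CF/(1+0.055)^t    t·PV
  1         2.25         2.1327         2.1327
  2         2.25         2.0215         4.0430
  3         2.25         1.9161         5.7484
  4         2.25         1.8162         7.2650
  5         2.25         1.7216         8.6078
  6         2.25         1.6318         9.7908
  7         2.25         1.5467        10.8271
  8         2.25         1.4661        11.7288
  9         2.25         1.3897        12.5070
  10      102.25        59.8603       598.6028
  Σ                     75.5027       671.2533
P = 75.5027; Macaulay duration = 671.2533 / 75.5027 = 8.89045 years.
Modified duration = D_Mac / (1 + y) = 8.89045 / 1.055 = 8.42697 years.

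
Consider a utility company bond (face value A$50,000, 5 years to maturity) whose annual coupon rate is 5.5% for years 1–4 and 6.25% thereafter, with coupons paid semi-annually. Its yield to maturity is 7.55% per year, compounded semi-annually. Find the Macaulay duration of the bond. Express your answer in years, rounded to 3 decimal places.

Periodic yield y = 0.03775. Discount each cash flow and weight by its period:
  t   CF        PV=CF/(1+0.03775)^t    t·PV
  1     1,375.00     1,324.9819     1,324.9819
  2     1,375.00     1,276.7834     2,553.5667
  3     1,375.00     1,230.3381     3,691.0143
  4     1,375.00     1,185.5824     4,742.3295
  5     1,375.00     1,142.4547     5,712.2735
  6     1,375.00     1,100.8959     6,605.3753
  7     1,375.00     1,060.8488     7,425.9418
  8     1,375.00     1,022.2586     8,178.0686
  9     1,562.50     1,119.4001    10,074.6010
  10   51,562.50    35,596.4383   355,964.3828
  Σ                 46,059.9821   406,272.5355
Price P = Σ PV = 46,059.9821.
Macaulay duration = Σ(t·PV) / P = 406,272.5355 / 46,059.9821 = 8.82051 half-year periods.
In years: 8.82051 / 2 = 4.41026 years.

4.410 years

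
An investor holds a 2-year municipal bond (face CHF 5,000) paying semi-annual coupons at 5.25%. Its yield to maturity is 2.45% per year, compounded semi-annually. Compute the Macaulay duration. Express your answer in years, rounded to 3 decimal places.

1.927 years

Periodic yield y = 0.01225. Discount each cash flow and weight by its period:
  t   CF        PV=CF/(1+0.01225)^t    t·PV
  1       131.25       129.6616       129.6616
  2       131.25       128.0925       256.1850
  3       131.25       126.5424       379.6271
  4     5,131.25     4,887.3341    19,549.3366
  Σ                  5,271.6307    20,314.8104
Price P = Σ PV = 5,271.6307.
Macaulay duration = Σ(t·PV) / P = 20,314.8104 / 5,271.6307 = 3.85361 half-year periods.
In years: 3.85361 / 2 = 1.92681 years.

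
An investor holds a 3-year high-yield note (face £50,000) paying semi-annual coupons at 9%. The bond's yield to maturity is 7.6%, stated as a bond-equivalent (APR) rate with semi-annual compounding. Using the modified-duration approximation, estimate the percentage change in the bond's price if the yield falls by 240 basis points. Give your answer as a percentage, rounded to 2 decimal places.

+6.25%

Periodic yield y = 0.038. Modified duration first:
  t   CF        PV=CF/(1+0.038)^t    t·PV
  1     2,250.00     2,167.6301     2,167.6301
  2     2,250.00     2,088.2756     4,176.5512
  3     2,250.00     2,011.8262     6,035.4786
  4     2,250.00     1,938.1755     7,752.7021
  5     2,250.00     1,867.2211     9,336.1056
  6    52,250.00    41,773.6260   250,641.7557
  Σ                 51,846.7544   280,110.2232
P = 51,846.7544; D_Mac = 5.40266 half-year periods = 2.70133 yrs; D_mod = 2.70133/(1+0.038) = 2.60244 yrs.
ΔP/P ≈ -D_mod · Δy = -2.60244 × (-0.024) = +0.062458 = +6.2458%.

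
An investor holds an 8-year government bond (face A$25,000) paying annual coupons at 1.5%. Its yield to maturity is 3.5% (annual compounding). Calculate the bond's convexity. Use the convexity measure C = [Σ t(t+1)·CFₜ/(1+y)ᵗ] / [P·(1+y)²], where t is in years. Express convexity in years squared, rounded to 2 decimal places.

62.33

With y = 0.035:
  t   CF        PV=CF/(1+0.035)^t    t·PV        t(t+1)·PV
  1       375.00       362.3188       362.3188         724.6377
  2       375.00       350.0665       700.1330       2,100.3991
  3       375.00       338.2285     1,014.6855       4,058.7422
  4       375.00       326.7908     1,307.1633       6,535.8167
  5       375.00       315.7399     1,578.6997       9,472.1981
  6       375.00       305.0627     1,830.3764      12,812.6351
  7       375.00       294.7466     2,063.2263      16,505.8102
  8    25,375.00    19,270.0682   154,160.5459   1,387,444.9132
  Σ                 21,563.0222   163,017.1491   1,439,655.1523
P = 21,563.0222.
Convexity = Σ t(t+1)·PV / [P·(1+y)²] = 1,439,655.1523 / (21,563.0222 × 1.071225) = 62.32584.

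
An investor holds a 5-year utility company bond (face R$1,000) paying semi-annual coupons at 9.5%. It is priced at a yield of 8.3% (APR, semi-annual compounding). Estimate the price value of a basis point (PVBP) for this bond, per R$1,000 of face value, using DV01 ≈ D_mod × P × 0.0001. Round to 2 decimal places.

Periodic yield y = 0.0415.
  t   CF        PV=CF/(1+0.0415)^t    t·PV
  1        47.50        45.6073        45.6073
  2        47.50        43.7900        87.5800
  3        47.50        42.0451       126.1354
  4        47.50        40.3698       161.4792
  5        47.50        38.7612       193.8060
  6        47.50        37.2167       223.3003
  7        47.50        35.7338       250.1363
  8        47.50        34.3099       274.4792
  9        47.50        32.9428       296.4849
  10    1,047.50       697.5274     6,975.2743
  Σ                  1,048.3040     8,634.2829
P = 1,048.3040; D_Mac = 8.23643 half-year periods = 4.11822 yrs; D_mod = 3.95412 yrs.
DV01 ≈ 3.95412 × 1,048.3040 × 0.0001 = 0.414512.

R$0.41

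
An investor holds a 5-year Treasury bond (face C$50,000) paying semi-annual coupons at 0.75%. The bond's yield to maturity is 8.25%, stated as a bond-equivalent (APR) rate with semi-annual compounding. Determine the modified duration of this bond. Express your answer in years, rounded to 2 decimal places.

4.70 years

Periodic yield y = 0.04125. First find Macaulay duration:
  t   CF        PV=CF/(1+0.04125)^t    t·PV
  1       187.50       180.0720       180.0720
  2       187.50       172.9383       345.8766
  3       187.50       166.0872       498.2617
  4       187.50       159.5075       638.0302
  5       187.50       153.1885       765.9426
  6       187.50       147.1198       882.7189
  7       187.50       141.2915       989.0408
  8       187.50       135.6942     1,085.5533
  9       187.50       130.3185     1,172.8667
  10   50,187.50    33,500.0472   335,000.4716
  Σ                 34,886.2648   341,558.8344
P = 34,886.2648; Macaulay duration = 341,558.8344 / 34,886.2648 = 9.79064 half-year periods = 4.89532 years.
Modified duration = D_Mac / (1 + y) = 4.89532 / 1.04125 = 4.70139 years.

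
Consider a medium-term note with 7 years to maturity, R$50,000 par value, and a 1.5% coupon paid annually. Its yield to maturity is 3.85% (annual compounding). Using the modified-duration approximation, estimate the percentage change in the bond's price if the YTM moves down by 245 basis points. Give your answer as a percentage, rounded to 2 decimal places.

+15.73%

Periodic yield y = 0.0385. Modified duration first:
  t   CF        PV=CF/(1+0.0385)^t    t·PV
  1       750.00       722.1955       722.1955
  2       750.00       695.4217     1,390.8435
  3       750.00       669.6406     2,008.9217
  4       750.00       644.8152     2,579.2608
  5       750.00       620.9101     3,104.5507
  6       750.00       597.8913     3,587.3480
  7    50,750.00    38,957.4517   272,702.1616
  Σ                 42,908.3261   286,095.2818
P = 42,908.3261; D_Mac = 6.66759 yrs; D_mod = 6.66759/(1+0.0385) = 6.42041 yrs.
ΔP/P ≈ -D_mod · Δy = -6.42041 × (-0.0245) = +0.157300 = +15.7300%.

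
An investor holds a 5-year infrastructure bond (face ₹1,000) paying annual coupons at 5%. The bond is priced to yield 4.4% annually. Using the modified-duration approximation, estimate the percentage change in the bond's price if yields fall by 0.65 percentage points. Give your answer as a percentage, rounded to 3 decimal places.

+2.835%

Periodic yield y = 0.044. Modified duration first:
  t   CF        PV=CF/(1+0.044)^t    t·PV
  1        50.00        47.8927        47.8927
  2        50.00        45.8743        91.7485
  3        50.00        43.9409       131.8226
  4        50.00        42.0889       168.3558
  5     1,050.00       846.6167     4,233.0833
  Σ                  1,026.4134     4,672.9028
P = 1,026.4134; D_Mac = 4.55265 yrs; D_mod = 4.55265/(1+0.044) = 4.36078 yrs.
ΔP/P ≈ -D_mod · Δy = -4.36078 × (-0.0065) = +0.028345 = +2.8345%.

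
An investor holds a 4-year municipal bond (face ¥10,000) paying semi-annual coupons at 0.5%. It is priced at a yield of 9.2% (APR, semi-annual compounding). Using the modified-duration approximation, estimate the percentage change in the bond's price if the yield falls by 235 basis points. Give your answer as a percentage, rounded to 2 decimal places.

+8.89%

Periodic yield y = 0.046. Modified duration first:
  t   CF        PV=CF/(1+0.046)^t    t·PV
  1        25.00        23.9006        23.9006
  2        25.00        22.8495        45.6990
  3        25.00        21.8446        65.5339
  4        25.00        20.8840        83.5359
  5        25.00        19.9656        99.8278
  6        25.00        19.0875       114.5252
  7        25.00        18.2481       127.7369
  8    10,025.00     6,995.6956    55,965.5649
  Σ                  7,142.4755    56,526.3243
P = 7,142.4755; D_Mac = 7.91411 half-year periods = 3.95705 yrs; D_mod = 3.95705/(1+0.046) = 3.78303 yrs.
ΔP/P ≈ -D_mod · Δy = -3.78303 × (-0.0235) = +0.088901 = +8.8901%.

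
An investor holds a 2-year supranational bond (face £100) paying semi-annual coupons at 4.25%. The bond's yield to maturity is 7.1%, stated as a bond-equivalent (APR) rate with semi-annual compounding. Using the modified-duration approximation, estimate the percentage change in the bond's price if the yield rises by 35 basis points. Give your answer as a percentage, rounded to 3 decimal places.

-0.655%

Periodic yield y = 0.0355. Modified duration first:
  t   CF        PV=CF/(1+0.0355)^t    t·PV
  1        2.125         2.0521         2.0521
  2        2.125         1.9818         3.9636
  3        2.125         1.9139         5.7416
  4      102.125        88.8243       355.2971
  Σ                     94.7721       367.0544
P = 94.7721; D_Mac = 3.87302 half-year periods = 1.93651 yrs; D_mod = 1.93651/(1+0.0355) = 1.87012 yrs.
ΔP/P ≈ -D_mod · Δy = -1.87012 × (+0.0035) = -0.006545 = -0.6545%.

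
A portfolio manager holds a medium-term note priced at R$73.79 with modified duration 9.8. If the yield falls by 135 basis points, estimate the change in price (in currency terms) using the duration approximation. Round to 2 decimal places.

Duration approximation: ΔP/P ≈ -D_mod · Δy = -9.8 × (-0.0135) = +0.132300.
ΔP ≈ 73.79 × (+0.132300) = +9.762417.

+R$9.76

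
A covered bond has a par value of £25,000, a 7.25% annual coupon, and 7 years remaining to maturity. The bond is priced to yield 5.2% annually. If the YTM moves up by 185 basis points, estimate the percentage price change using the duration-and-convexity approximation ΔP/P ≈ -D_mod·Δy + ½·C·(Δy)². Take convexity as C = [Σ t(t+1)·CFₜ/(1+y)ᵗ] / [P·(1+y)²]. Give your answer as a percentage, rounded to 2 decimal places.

-9.54%

With y = 0.052:
  t   CF        PV=CF/(1+0.052)^t    t·PV        t(t+1)·PV
  1     1,812.50     1,722.9087     1,722.9087       3,445.8175
  2     1,812.50     1,637.7460     3,275.4919       9,826.4757
  3     1,812.50     1,556.7927     4,670.3782      18,681.5128
  4     1,812.50     1,479.8410     5,919.3640      29,596.8200
  5     1,812.50     1,406.6930     7,033.4648      42,200.7890
  6     1,812.50     1,337.1606     8,022.9637      56,160.7458
  7    26,812.50    18,802.9993   131,620.9954   1,052,967.9630
  Σ                 27,944.1414   162,265.5668   1,212,880.1239
P = 27,944.1414; D_Mac = 5.80678 yrs; D_mod = 5.51976 yrs; C = 39.21892.
Duration effect: -5.51976 × (+0.0185) = -0.102115
Convexity effect: 0.5 × 39.21892 × (0.0185)² = +0.0067113
ΔP/P ≈ -0.102115 + 0.0067113 = -0.095404 = -9.5404%.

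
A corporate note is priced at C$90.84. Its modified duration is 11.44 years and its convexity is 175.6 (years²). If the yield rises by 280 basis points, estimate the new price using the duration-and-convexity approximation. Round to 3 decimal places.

Duration effect: -D_mod·Δy = -11.44 × (+0.028) = -0.320320
Convexity effect: ½·C·(Δy)² = 0.5 × 175.6 × (0.028)² = +0.0688352
ΔP/P ≈ -0.320320 + 0.0688352 = -0.2514848
New price ≈ 90.84 × (1 - 0.2514848) = 67.995120768.

C$67.995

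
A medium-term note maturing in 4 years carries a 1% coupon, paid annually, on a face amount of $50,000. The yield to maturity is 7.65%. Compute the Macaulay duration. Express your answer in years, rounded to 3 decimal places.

Periodic yield y = 0.0765. Discount each cash flow and weight by its year:
  t   CF        PV=CF/(1+0.0765)^t    t·PV
  1       500.00       464.4682       464.4682
  2       500.00       431.4614       862.9228
  3       500.00       400.8002     1,202.4005
  4    50,500.00    37,604.1037   150,416.4147
  Σ                 38,900.8334   152,946.2062
Price P = Σ PV = 38,900.8334.
Macaulay duration = Σ(t·PV) / P = 152,946.2062 / 38,900.8334 = 3.93169 years.

3.932 years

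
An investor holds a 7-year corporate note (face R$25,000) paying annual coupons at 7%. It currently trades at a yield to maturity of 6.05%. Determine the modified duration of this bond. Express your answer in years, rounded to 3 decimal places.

5.471 years

Periodic yield y = 0.0605. First find Macaulay duration:
  t   CF        PV=CF/(1+0.0605)^t    t·PV
  1     1,750.00     1,650.1650     1,650.1650
  2     1,750.00     1,556.0255     3,112.0510
  3     1,750.00     1,467.2565     4,401.7694
  4     1,750.00     1,383.5516     5,534.2064
  5     1,750.00     1,304.6220     6,523.1098
  6     1,750.00     1,230.1952     7,381.1709
  7    26,750.00    17,731.6470   124,121.5289
  Σ                 26,323.4626   152,724.0013
P = 26,323.4626; Macaulay duration = 152,724.0013 / 26,323.4626 = 5.80182 years.
Modified duration = D_Mac / (1 + y) = 5.80182 / 1.0605 = 5.47083 years.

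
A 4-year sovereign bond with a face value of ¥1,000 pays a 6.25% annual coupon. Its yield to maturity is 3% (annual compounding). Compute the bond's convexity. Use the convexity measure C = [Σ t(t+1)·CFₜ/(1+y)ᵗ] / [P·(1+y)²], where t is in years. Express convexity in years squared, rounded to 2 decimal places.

With y = 0.03:
  t   CF        PV=CF/(1+0.03)^t    t·PV        t(t+1)·PV
  1        62.50        60.6796        60.6796         121.3592
  2        62.50        58.9122       117.8245         353.4735
  3        62.50        57.1964       171.5891         686.3562
  4     1,062.50       944.0175     3,776.0700      18,880.3498
  Σ                  1,120.8057     4,126.1631      20,041.5387
P = 1,120.8057.
Convexity = Σ t(t+1)·PV / [P·(1+y)²] = 20,041.5387 / (1,120.8057 × 1.060900) = 16.85490.

16.85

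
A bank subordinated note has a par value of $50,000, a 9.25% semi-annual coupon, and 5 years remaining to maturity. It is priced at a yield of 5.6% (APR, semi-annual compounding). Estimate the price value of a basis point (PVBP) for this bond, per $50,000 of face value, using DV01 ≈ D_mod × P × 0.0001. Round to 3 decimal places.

$23.561

Periodic yield y = 0.028.
  t   CF        PV=CF/(1+0.028)^t    t·PV
  1     2,312.50     2,249.5136     2,249.5136
  2     2,312.50     2,188.2428     4,376.4856
  3     2,312.50     2,128.6409     6,385.9226
  4     2,312.50     2,070.6623     8,282.6493
  5     2,312.50     2,014.2630    10,071.3148
  6     2,312.50     1,959.3998    11,756.3986
  7     2,312.50     1,906.0309    13,342.2164
  8     2,312.50     1,854.1157    14,832.9254
  9     2,312.50     1,803.6145    16,232.5302
  10   52,312.50    39,689.3813   396,893.8128
  Σ                 57,863.8647   484,423.7694
P = 57,863.8647; D_Mac = 8.37178 half-year periods = 4.18589 yrs; D_mod = 4.07188 yrs.
DV01 ≈ 4.07188 × 57,863.8647 × 0.0001 = 23.561467.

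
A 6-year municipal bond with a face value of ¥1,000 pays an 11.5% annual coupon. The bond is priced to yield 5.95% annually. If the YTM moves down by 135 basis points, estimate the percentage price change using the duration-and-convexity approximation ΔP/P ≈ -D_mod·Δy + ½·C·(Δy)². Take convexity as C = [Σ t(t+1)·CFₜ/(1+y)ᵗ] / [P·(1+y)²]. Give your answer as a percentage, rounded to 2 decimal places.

+6.38%

With y = 0.0595:
  t   CF        PV=CF/(1+0.0595)^t    t·PV        t(t+1)·PV
  1       115.00       108.5418       108.5418         217.0835
  2       115.00       102.4462       204.8924         614.6773
  3       115.00        96.6930       290.0789       1,160.3158
  4       115.00        91.2628       365.0514       1,825.2569
  5       115.00        86.1377       430.6883       2,584.1296
  6     1,115.00       788.2593     4,729.5558      33,106.8904
  Σ                  1,273.3408     6,128.8086      39,508.3535
P = 1,273.3408; D_Mac = 4.81317 yrs; D_mod = 4.54287 yrs; C = 27.64028.
Duration effect: -4.54287 × (-0.0135) = +0.061329
Convexity effect: 0.5 × 27.64028 × (-0.0135)² = +0.0025187
ΔP/P ≈ +0.061329 + 0.0025187 = +0.063847 = +6.3847%.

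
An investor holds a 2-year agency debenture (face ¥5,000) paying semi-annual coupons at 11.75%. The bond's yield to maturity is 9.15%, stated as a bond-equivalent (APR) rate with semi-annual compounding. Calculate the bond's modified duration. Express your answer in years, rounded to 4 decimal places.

Periodic yield y = 0.04575. First find Macaulay duration:
  t   CF        PV=CF/(1+0.04575)^t    t·PV
  1       293.75       280.8989       280.8989
  2       293.75       268.6100       537.2199
  3       293.75       256.8587       770.5761
  4     5,293.75     4,426.4130    17,705.6521
  Σ                  5,232.7806    19,294.3470
P = 5,232.7806; Macaulay duration = 19,294.3470 / 5,232.7806 = 3.68721 half-year periods = 1.84360 years.
Modified duration = D_Mac / (1 + y) = 1.84360 / 1.04575 = 1.76295 years.

1.7629 years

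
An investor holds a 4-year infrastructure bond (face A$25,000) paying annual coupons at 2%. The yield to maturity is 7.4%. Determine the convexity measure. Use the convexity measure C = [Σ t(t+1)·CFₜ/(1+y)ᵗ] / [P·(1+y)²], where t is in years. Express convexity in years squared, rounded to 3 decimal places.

With y = 0.074:
  t   CF        PV=CF/(1+0.074)^t    t·PV        t(t+1)·PV
  1       500.00       465.5493       465.5493         931.0987
  2       500.00       433.4724       866.9448       2,600.8343
  3       500.00       403.6056     1,210.8167       4,843.2669
  4    25,500.00    19,165.6280    76,662.5121     383,312.5606
  Σ                 20,468.2553    79,205.8230     391,687.7605
P = 20,468.2553.
Convexity = Σ t(t+1)·PV / [P·(1+y)²] = 391,687.7605 / (20,468.2553 × 1.153476) = 16.59016.

16.590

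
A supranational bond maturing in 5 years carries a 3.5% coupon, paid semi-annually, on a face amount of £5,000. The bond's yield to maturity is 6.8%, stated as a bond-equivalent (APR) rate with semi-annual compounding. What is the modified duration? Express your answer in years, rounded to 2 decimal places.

Periodic yield y = 0.034. First find Macaulay duration:
  t   CF        PV=CF/(1+0.034)^t    t·PV
  1        87.50        84.6228        84.6228
  2        87.50        81.8403       163.6805
  3        87.50        79.1492       237.4475
  4        87.50        76.5466       306.1864
  5        87.50        74.0296       370.1480
  6        87.50        71.5954       429.5721
  7        87.50        69.2412       484.6881
  8        87.50        66.9644       535.7149
  9        87.50        64.7624       582.8620
  10    5,087.50     3,641.6570    36,416.5697
  Σ                  4,310.4087    39,611.4920
P = 4,310.4087; Macaulay duration = 39,611.4920 / 4,310.4087 = 9.18973 half-year periods = 4.59486 years.
Modified duration = D_Mac / (1 + y) = 4.59486 / 1.034 = 4.44378 years.

4.44 years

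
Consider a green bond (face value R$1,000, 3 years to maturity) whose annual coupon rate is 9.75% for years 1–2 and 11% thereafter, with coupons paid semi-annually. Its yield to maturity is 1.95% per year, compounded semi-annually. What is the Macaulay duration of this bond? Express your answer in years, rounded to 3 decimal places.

Periodic yield y = 0.00975. Discount each cash flow and weight by its period:
  t   CF        PV=CF/(1+0.00975)^t    t·PV
  1        48.75        48.2793        48.2793
  2        48.75        47.8131        95.6262
  3        48.75        47.3514       142.0543
  4        48.75        46.8942       187.5768
  5        55.00        52.3954       261.9771
  6     1,055.00       995.3350     5,972.0102
  Σ                  1,238.0685     6,707.5239
Price P = Σ PV = 1,238.0685.
Macaulay duration = Σ(t·PV) / P = 6,707.5239 / 1,238.0685 = 5.41773 half-year periods.
In years: 5.41773 / 2 = 2.70887 years.

2.709 years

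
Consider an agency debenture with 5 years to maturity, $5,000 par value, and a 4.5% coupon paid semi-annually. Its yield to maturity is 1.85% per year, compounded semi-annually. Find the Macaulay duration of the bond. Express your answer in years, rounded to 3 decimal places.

4.565 years

Periodic yield y = 0.00925. Discount each cash flow and weight by its period:
  t   CF        PV=CF/(1+0.00925)^t    t·PV
  1       112.50       111.4689       111.4689
  2       112.50       110.4473       220.8946
  3       112.50       109.4350       328.3050
  4       112.50       108.4320       433.7280
  5       112.50       107.4382       537.1910
  6       112.50       106.4535       638.7210
  7       112.50       105.4778       738.3449
  8       112.50       104.5111       836.0889
  9       112.50       103.5532       931.9792
  10    5,112.50     4,662.7888    46,627.8875
  Σ                  5,630.0058    51,404.6090
Price P = Σ PV = 5,630.0058.
Macaulay duration = Σ(t·PV) / P = 51,404.6090 / 5,630.0058 = 9.13047 half-year periods.
In years: 9.13047 / 2 = 4.56524 years.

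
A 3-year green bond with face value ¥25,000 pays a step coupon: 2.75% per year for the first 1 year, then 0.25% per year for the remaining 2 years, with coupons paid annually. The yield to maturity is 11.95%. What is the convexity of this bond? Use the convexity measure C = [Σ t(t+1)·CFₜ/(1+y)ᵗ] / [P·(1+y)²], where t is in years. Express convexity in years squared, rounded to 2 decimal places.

9.30

With y = 0.1195:
  t   CF        PV=CF/(1+0.1195)^t    t·PV        t(t+1)·PV
  1       687.50       614.1134       614.1134       1,228.2269
  2        62.50        49.8691        99.7383         299.2148
  3    25,062.50    17,862.9053    53,588.7159     214,354.8638
  Σ                 18,526.8879    54,302.5677     215,882.3055
P = 18,526.8879.
Convexity = Σ t(t+1)·PV / [P·(1+y)²] = 215,882.3055 / (18,526.8879 × 1.253280) = 9.29750.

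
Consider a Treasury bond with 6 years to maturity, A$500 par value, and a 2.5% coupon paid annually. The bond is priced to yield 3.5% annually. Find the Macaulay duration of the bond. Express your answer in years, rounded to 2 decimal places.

5.63 years

Periodic yield y = 0.035. Discount each cash flow and weight by its year:
  t   CF        PV=CF/(1+0.035)^t    t·PV
  1        12.50        12.0773        12.0773
  2        12.50        11.6689        23.3378
  3        12.50        11.2743        33.8229
  4        12.50        10.8930        43.5721
  5        12.50        10.5247        52.6233
  6       512.50       416.9191     2,501.5145
  Σ                    473.3572     2,666.9478
Price P = Σ PV = 473.3572.
Macaulay duration = Σ(t·PV) / P = 2,666.9478 / 473.3572 = 5.63411 years.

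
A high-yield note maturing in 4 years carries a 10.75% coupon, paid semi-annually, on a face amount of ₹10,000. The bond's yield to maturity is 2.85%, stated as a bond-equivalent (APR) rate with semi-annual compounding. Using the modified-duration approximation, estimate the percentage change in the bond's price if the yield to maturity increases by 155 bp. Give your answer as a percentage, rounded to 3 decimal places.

-5.263%

Periodic yield y = 0.01425. Modified duration first:
  t   CF        PV=CF/(1+0.01425)^t    t·PV
  1       537.50       529.9482       529.9482
  2       537.50       522.5026     1,045.0052
  3       537.50       515.1615     1,545.4846
  4       537.50       507.9236     2,031.6945
  5       537.50       500.7874     2,503.9370
  6       537.50       493.7514     2,962.5086
  7       537.50       486.8143     3,407.7003
  8    10,537.50     9,409.7364    75,277.8911
  Σ                 12,966.6255    89,304.1693
P = 12,966.6255; D_Mac = 6.88723 half-year periods = 3.44362 yrs; D_mod = 3.44362/(1+0.01425) = 3.39523 yrs.
ΔP/P ≈ -D_mod · Δy = -3.39523 × (+0.0155) = -0.052626 = -5.2626%.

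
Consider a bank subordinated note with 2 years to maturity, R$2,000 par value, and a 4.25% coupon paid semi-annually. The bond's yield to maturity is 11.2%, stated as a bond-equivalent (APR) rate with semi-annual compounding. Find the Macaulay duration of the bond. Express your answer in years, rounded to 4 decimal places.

Periodic yield y = 0.056. Discount each cash flow and weight by its period:
  t   CF        PV=CF/(1+0.056)^t    t·PV
  1        42.50        40.2462        40.2462
  2        42.50        38.1119        76.2239
  3        42.50        36.0909       108.2726
  4     2,042.50     1,642.5038     6,570.0153
  Σ                  1,756.9528     6,794.7580
Price P = Σ PV = 1,756.9528.
Macaulay duration = Σ(t·PV) / P = 6,794.7580 / 1,756.9528 = 3.86735 half-year periods.
In years: 3.86735 / 2 = 1.93368 years.

1.9337 years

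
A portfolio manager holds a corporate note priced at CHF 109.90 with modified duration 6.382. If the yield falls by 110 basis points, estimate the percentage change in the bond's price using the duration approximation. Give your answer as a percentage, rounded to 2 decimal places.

+7.02%

Duration approximation: ΔP/P ≈ -D_mod · Δy = -6.382 × (-0.011) = +0.070202.
As a percentage: +7.0202%.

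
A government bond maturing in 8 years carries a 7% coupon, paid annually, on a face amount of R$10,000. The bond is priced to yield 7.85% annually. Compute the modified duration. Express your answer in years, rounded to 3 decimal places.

Periodic yield y = 0.0785. First find Macaulay duration:
  t   CF        PV=CF/(1+0.0785)^t    t·PV
  1       700.00       649.0496       649.0496
  2       700.00       601.8077     1,203.6154
  3       700.00       558.0044     1,674.0131
  4       700.00       517.3893     2,069.5572
  5       700.00       479.7305     2,398.6523
  6       700.00       444.8127     2,668.8760
  7       700.00       412.4364     2,887.0548
  8    10,700.00     5,845.5123    46,764.0988
  Σ                  9,508.7428    60,314.9172
P = 9,508.7428; Macaulay duration = 60,314.9172 / 9,508.7428 = 6.34310 years.
Modified duration = D_Mac / (1 + y) = 6.34310 / 1.0785 = 5.88141 years.

5.881 years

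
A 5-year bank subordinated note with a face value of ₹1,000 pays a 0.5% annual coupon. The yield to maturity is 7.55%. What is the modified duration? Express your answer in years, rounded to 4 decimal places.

Periodic yield y = 0.0755. First find Macaulay duration:
  t   CF        PV=CF/(1+0.0755)^t    t·PV
  1         5.00         4.6490         4.6490
  2         5.00         4.3226         8.6453
  3         5.00         4.0192        12.0576
  4         5.00         3.7370        14.9482
  5     1,005.00       698.4157     3,492.0785
  Σ                    715.1436     3,532.3785
P = 715.1436; Macaulay duration = 3,532.3785 / 715.1436 = 4.93940 years.
Modified duration = D_Mac / (1 + y) = 4.93940 / 1.0755 = 4.59265 years.

4.5927 years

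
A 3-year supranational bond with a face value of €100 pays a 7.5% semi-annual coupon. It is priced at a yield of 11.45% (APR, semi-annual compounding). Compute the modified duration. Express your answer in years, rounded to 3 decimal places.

2.578 years

Periodic yield y = 0.05725. First find Macaulay duration:
  t   CF        PV=CF/(1+0.05725)^t    t·PV
  1         3.75         3.5469         3.5469
  2         3.75         3.3549         6.7097
  3         3.75         3.1732         9.5196
  4         3.75         3.0014        12.0055
  5         3.75         2.8389        14.1943
  6       103.75        74.2886       445.7314
  Σ                     90.2038       491.7074
P = 90.2038; Macaulay duration = 491.7074 / 90.2038 = 5.45107 half-year periods = 2.72554 years.
Modified duration = D_Mac / (1 + y) = 2.72554 / 1.05725 = 2.57795 years.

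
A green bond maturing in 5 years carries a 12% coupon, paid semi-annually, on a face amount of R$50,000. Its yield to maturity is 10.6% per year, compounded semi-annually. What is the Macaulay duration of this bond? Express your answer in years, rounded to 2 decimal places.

Periodic yield y = 0.053. Discount each cash flow and weight by its period:
  t   CF        PV=CF/(1+0.053)^t    t·PV
  1     3,000.00     2,849.0028     2,849.0028
  2     3,000.00     2,705.6057     5,411.2115
  3     3,000.00     2,569.4262     7,708.2785
  4     3,000.00     2,440.1008     9,760.4033
  5     3,000.00     2,317.2847    11,586.4236
  6     3,000.00     2,200.6503    13,203.9016
  7     3,000.00     2,089.8863    14,629.2040
  8     3,000.00     1,984.6973    15,877.5786
  9     3,000.00     1,884.8028    16,963.2250
  10   53,000.00    31,622.2056   316,222.0558
  Σ                 52,663.6625   414,211.2847
Price P = Σ PV = 52,663.6625.
Macaulay duration = Σ(t·PV) / P = 414,211.2847 / 52,663.6625 = 7.86522 half-year periods.
In years: 7.86522 / 2 = 3.93261 years.

3.93 years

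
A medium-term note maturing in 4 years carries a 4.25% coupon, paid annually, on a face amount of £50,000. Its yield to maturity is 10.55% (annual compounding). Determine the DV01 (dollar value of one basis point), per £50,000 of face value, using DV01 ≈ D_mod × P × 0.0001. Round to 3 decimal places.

£13.543

Periodic yield y = 0.1055.
  t   CF        PV=CF/(1+0.1055)^t    t·PV
  1     2,125.00     1,922.2071     1,922.2071
  2     2,125.00     1,738.7672     3,477.5344
  3     2,125.00     1,572.8333     4,718.4999
  4    52,125.00    34,898.8471   139,595.3885
  Σ                 40,132.6548   149,713.6299
P = 40,132.6548; D_Mac = 3.73047 yrs; D_mod = 3.37446 yrs.
DV01 ≈ 3.37446 × 40,132.6548 × 0.0001 = 13.542617.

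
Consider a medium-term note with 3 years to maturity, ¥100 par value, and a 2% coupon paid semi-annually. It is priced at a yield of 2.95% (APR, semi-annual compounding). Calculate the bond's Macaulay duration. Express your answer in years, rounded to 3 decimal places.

2.925 years

Periodic yield y = 0.01475. Discount each cash flow and weight by its period:
  t   CF        PV=CF/(1+0.01475)^t    t·PV
  1         1.00         0.9855         0.9855
  2         1.00         0.9711         1.9423
  3         1.00         0.9570         2.8711
  4         1.00         0.9431         3.7725
  5         1.00         0.9294         4.6470
  6       101.00        92.5054       555.0323
  Σ                     97.2915       569.2506
Price P = Σ PV = 97.2915.
Macaulay duration = Σ(t·PV) / P = 569.2506 / 97.2915 = 5.85098 half-year periods.
In years: 5.85098 / 2 = 2.92549 years.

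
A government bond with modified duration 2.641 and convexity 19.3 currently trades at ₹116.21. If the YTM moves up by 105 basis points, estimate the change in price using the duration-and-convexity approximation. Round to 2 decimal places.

Duration effect: -D_mod·Δy = -2.641 × (+0.0105) = -0.0277305
Convexity effect: ½·C·(Δy)² = 0.5 × 19.3 × (0.0105)² = +0.0010639125
ΔP/P ≈ -0.0277305 + 0.0010639125 = -0.0266665875
ΔP ≈ 116.21 × (-0.0266665875) = -3.098924133375.

-₹3.10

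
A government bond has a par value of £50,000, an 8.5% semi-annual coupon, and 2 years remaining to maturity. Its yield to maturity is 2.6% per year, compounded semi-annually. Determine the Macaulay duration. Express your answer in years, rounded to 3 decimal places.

1.888 years

Periodic yield y = 0.013. Discount each cash flow and weight by its period:
  t   CF        PV=CF/(1+0.013)^t    t·PV
  1     2,125.00     2,097.7295     2,097.7295
  2     2,125.00     2,070.8090     4,141.6180
  3     2,125.00     2,044.2340     6,132.7019
  4    52,125.00    49,500.3519   198,001.4077
  Σ                 55,713.1244   210,373.4571
Price P = Σ PV = 55,713.1244.
Macaulay duration = Σ(t·PV) / P = 210,373.4571 / 55,713.1244 = 3.77601 half-year periods.
In years: 3.77601 / 2 = 1.88801 years.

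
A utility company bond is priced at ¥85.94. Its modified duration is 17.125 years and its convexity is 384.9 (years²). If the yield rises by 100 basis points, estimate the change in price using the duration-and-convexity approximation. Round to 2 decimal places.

-¥13.06

Duration effect: -D_mod·Δy = -17.125 × (+0.01) = -0.171250
Convexity effect: ½·C·(Δy)² = 0.5 × 384.9 × (0.01)² = +0.0192450
ΔP/P ≈ -0.171250 + 0.0192450 = -0.152005
ΔP ≈ 85.94 × (-0.152005) = -13.0633097.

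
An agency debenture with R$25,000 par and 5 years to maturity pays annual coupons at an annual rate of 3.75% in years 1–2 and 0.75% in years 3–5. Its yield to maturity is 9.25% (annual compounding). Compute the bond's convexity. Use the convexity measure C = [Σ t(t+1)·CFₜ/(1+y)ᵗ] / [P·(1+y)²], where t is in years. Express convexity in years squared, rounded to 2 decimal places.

22.97

With y = 0.0925:
  t   CF        PV=CF/(1+0.0925)^t    t·PV        t(t+1)·PV
  1       937.50       858.1236       858.1236       1,716.2471
  2       937.50       785.4678     1,570.9356       4,712.8068
  3       187.50       143.7927       431.3782       1,725.5128
  4       187.50       131.6181       526.4722       2,632.3612
  5    25,187.50    16,183.7006    80,918.5030     485,511.0179
  Σ                 18,102.7028    84,305.4126     496,297.9459
P = 18,102.7028.
Convexity = Σ t(t+1)·PV / [P·(1+y)²] = 496,297.9459 / (18,102.7028 × 1.193556) = 22.96974.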